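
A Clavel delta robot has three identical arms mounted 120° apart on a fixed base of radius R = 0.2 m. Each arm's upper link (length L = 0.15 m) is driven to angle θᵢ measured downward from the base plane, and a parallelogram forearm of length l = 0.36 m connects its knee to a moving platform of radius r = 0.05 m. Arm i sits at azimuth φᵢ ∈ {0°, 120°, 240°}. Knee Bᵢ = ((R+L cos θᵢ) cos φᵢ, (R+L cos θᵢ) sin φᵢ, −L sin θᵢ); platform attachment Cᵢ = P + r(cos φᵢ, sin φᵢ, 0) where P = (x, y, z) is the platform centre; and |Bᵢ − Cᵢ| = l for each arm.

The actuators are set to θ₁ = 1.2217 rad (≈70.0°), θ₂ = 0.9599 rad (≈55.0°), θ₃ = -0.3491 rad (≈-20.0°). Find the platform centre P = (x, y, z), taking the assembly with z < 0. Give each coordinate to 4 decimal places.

φ1=0.0°: virtual centre (0.2013, 0.0000, -0.1410), radius l
φ2=120.0°: virtual centre (-0.1180, 0.2044, -0.1229), radius l
arm 3 at φ=240.0°: ρ3 = 0.2910;  O3 = (-0.1455, -0.2520, 0.0513)
|O₂|²−|O₁|² = 0.0104;  |O₃|²−|O₁|² = 0.0269
[-0.6387 0.4088 0.0362]·P = 0.0104;  [-0.6936 -0.5039 0.3845]·P = 0.0269
det = 0.6054;  x = -0.0268+0.2898z,  y = -0.0164+0.3642z
sphere 1 gives Az²+Bz+C=0 with A=1.2166, B=0.1377, C=-0.0574;  B²−4AC=0.2984;  roots -0.2811, 0.1679;  negative root z = -0.2811
x = -0.1083, y = -0.1188

(-0.1083, -0.1188, -0.2811)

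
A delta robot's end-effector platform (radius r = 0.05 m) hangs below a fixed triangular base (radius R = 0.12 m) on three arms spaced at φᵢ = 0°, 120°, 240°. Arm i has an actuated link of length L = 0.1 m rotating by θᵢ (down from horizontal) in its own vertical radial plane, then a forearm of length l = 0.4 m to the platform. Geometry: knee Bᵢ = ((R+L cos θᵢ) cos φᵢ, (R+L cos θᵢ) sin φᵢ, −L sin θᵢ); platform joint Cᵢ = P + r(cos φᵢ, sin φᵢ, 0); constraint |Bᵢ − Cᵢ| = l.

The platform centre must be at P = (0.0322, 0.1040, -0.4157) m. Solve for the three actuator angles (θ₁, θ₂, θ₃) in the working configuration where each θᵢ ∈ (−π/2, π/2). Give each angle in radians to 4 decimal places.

θ₁ = 0.5240, θ₂ = 0.3494, θ₃ = 1.0477

φ1=0.0° → target in arm frame (0.0322, 0.1040)
  A=0.0378, B=-0.4157, C=(l²−L²−A²−y'²−z²)/(2L)=-0.1753
  √(A²+B²)=0.4174;  θ1 = -1.4801+2.0041 ≈ 0.5240
arm 2 (φ=120.0°): x'=0.0740, y'=-0.0799
  e−x'=-0.0040;  (l²−L²−(e−x')²−y'²−z²)/2L = -0.1460
  γ=atan2(-0.4157,-0.0040)=-1.5803;  ψ=arccos(-0.3512)=1.9297;  θ2=γ+ψ≈0.3494
rotate P by −φ3: (-0.1062, -0.0241, -0.4157)
  A=0.1762, B=-0.4157, C=(l²−L²−A²−y'²−z²)/(2L)=-0.2721
  θ3 = atan2(B,A) + arccos(C/0.4515) = 1.0477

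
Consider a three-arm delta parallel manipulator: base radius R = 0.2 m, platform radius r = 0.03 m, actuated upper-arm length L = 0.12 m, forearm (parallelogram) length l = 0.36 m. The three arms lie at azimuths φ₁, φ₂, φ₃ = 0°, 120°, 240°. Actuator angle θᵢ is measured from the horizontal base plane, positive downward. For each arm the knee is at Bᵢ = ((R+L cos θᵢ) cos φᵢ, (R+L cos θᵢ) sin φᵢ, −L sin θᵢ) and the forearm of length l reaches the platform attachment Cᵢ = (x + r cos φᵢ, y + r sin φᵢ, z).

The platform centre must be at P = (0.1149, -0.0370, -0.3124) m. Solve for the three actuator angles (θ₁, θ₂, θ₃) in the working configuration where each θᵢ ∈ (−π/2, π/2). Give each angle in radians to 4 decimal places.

θ₁ = 0.0003, θ₂ = 1.3089, θ₃ = 0.9598

φ1=0.0° → target in arm frame (0.1149, -0.0370)
  A=0.0551, B=-0.3124, C=(l²−L²−A²−y'²−z²)/(2L)=0.0550
  γ=atan2(-0.3124,0.0551)=-1.3962;  ψ=arccos(0.1734)=1.3965;  θ1=γ+ψ≈0.0003
rotate P by −φ2: (-0.0895, -0.0810, -0.3124)
  e−x'=0.2595;  (l²−L²−(e−x')²−y'²−z²)/2L = -0.2346
  θ2 = atan2(B,A) + arccos(C/0.4061) = 1.3089
arm 3 (φ=240.0°): x'=-0.0254, y'=0.1180
  A cos θ + B sin θ = C:  0.1954·cos θ + -0.3124·sin θ = -0.1438
  √(A²+B²)=0.3685;  θ3 = -1.0118+1.9716 ≈ 0.9598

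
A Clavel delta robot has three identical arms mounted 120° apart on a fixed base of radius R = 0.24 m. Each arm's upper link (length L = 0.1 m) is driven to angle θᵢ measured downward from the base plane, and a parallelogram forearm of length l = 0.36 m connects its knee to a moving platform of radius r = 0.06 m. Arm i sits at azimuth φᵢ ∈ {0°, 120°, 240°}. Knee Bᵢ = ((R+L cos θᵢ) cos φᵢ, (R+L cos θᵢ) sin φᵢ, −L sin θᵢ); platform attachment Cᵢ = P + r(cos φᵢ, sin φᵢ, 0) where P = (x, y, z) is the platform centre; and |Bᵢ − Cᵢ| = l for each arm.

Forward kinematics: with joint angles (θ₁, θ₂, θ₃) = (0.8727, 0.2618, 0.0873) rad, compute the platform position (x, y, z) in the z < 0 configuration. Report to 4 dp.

(-0.0579, -0.0106, -0.2720)

arm 1 at φ=0.0°: e+L cos θ1 = 0.2443;  O1 = (0.2443, 0.0000, -0.0766)
φ2=120.0°: virtual centre (-0.1383, 0.2395, -0.0259), radius l
arm 3 at φ=240.0°: e+L cos θ3 = 0.2796;  O3 = (-0.1398, -0.2422, -0.0087)
subtract pairs → two planes through P
plane₁₂: -0.7651x+0.4791y+0.1014z = 0.0116
Cramer: x(z) = -0.0159+0.1546z;  y(z) = -0.0011+0.0351z
sphere 1 gives Az²+Bz+C=0 with A=1.0251, B=0.0727, C=-0.0560;  B²−4AC=0.2351;  roots -0.2720, 0.2010;  negative root z = -0.2720
x = -0.0579, y = -0.0106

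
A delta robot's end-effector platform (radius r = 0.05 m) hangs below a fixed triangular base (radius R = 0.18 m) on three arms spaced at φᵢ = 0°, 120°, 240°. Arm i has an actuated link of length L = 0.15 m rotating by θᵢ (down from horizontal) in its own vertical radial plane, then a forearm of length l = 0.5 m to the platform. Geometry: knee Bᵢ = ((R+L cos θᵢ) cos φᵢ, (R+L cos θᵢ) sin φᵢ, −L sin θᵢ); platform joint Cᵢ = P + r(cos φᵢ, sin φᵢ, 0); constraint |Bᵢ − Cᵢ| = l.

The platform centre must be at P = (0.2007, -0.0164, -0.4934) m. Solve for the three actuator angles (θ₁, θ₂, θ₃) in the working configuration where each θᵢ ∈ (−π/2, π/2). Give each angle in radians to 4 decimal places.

φ1=0.0° → target in arm frame (0.2007, -0.0164)
  A=-0.0707, B=-0.4934, C=(l²−L²−A²−y'²−z²)/(2L)=-0.0707
  √(A²+B²)=0.4984;  θ1 = -1.7131+1.7131 ≈ 0.0000
rotate P by −φ2: (-0.1146, -0.1656, -0.4934)
  e−x'=0.2446;  (l²−L²−(e−x')²−y'²−z²)/2L = -0.3439
  √(A²+B²)=0.5507;  θ2 = -1.1106+2.2453 ≈ 1.1347
rotate P by −φ3: (-0.0861, 0.1820, -0.4934)
  e−x'=0.2161;  (l²−L²−(e−x')²−y'²−z²)/2L = -0.3193
  γ=atan2(-0.4934,0.2161)=-1.1579;  ψ=arccos(-0.5928)=2.2053;  θ3=γ+ψ≈1.0474

θ₁ = 0.0000, θ₂ = 1.1347, θ₃ = 1.0474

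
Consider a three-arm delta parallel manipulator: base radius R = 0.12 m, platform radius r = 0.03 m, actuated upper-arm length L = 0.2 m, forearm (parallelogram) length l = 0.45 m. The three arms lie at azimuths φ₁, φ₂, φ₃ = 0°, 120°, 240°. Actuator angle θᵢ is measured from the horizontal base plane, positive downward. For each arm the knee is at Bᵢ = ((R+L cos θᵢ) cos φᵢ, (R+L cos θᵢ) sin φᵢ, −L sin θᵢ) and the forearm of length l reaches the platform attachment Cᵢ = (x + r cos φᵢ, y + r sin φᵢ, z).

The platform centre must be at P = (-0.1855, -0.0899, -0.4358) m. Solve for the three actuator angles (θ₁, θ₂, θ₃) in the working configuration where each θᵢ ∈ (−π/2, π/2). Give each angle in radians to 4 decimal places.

θ₁ = 1.1344, θ₂ = 0.6106, θ₃ = 0.0872

rotate P by −φ1: (-0.1855, -0.0899, -0.4358)
  A cos θ + B sin θ = C:  0.2755·cos θ + -0.4358·sin θ = -0.2785
  θ1 = atan2(B,A) + arccos(C/0.5156) = 1.1344
rotate P by −φ2: (0.0149, 0.2056, -0.4358)
  A=0.0751, B=-0.4358, C=(l²−L²−A²−y'²−z²)/(2L)=-0.1883
  γ=atan2(-0.4358,0.0751)=-1.4001;  ψ=arccos(-0.4259)=2.0107;  θ2=γ+ψ≈0.6106
rotate P by −φ3: (0.1706, -0.1157, -0.4358)
  A cos θ + B sin θ = C:  -0.0806·cos θ + -0.4358·sin θ = -0.1183
  θ3 = atan2(B,A) + arccos(C/0.4432) = 0.0872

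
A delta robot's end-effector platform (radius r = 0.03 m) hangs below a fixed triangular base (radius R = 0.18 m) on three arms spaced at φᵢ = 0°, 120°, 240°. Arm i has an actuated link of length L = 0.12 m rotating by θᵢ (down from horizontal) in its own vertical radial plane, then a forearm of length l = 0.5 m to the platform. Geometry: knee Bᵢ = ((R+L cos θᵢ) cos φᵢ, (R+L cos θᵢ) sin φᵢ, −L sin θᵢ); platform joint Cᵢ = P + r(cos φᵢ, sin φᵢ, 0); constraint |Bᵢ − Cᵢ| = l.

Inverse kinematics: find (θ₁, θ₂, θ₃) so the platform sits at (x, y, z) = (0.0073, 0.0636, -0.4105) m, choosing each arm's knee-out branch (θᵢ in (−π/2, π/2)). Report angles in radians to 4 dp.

rotate P by −φ1: (0.0073, 0.0636, -0.4105)
  e−x'=0.1427;  (l²−L²−(e−x')²−y'²−z²)/2L = 0.1778
  γ=atan2(-0.4105,0.1427)=-1.2362;  ψ=arccos(0.4092)=1.1492;  θ1=γ+ψ≈-0.0870
φ2=120.0° → target in arm frame (0.0514, -0.0381)
  A cos θ + B sin θ = C:  0.0986·cos θ + -0.4105·sin θ = 0.2330
  γ=atan2(-0.4105,0.0986)=-1.3351;  ψ=arccos(0.5519)=0.9861;  θ2=γ+ψ≈-0.3490
φ3=240.0° → target in arm frame (-0.0587, -0.0255)
  A=0.2087, B=-0.4105, C=(l²−L²−A²−y'²−z²)/(2L)=0.0953
  γ=atan2(-0.4105,0.2087)=-1.1004;  ψ=arccos(0.2069)=1.3623;  θ3=γ+ψ≈0.2620

θ₁ = -0.0870, θ₂ = -0.3490, θ₃ = 0.2620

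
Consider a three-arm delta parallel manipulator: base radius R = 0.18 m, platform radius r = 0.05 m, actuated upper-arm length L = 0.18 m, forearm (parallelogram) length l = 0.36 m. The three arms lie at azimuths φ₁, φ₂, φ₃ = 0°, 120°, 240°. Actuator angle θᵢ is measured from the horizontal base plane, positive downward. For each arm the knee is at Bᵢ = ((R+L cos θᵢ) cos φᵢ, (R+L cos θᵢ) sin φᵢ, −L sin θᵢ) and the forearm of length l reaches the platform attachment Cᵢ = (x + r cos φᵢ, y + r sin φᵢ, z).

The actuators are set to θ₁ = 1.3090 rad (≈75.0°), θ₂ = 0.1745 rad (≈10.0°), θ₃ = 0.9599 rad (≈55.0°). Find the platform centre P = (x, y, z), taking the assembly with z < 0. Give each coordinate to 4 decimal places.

(-0.1233, 0.0971, -0.3477)

arm 1 at φ=0.0°: e+L cos θ1 = 0.1766;  S1 = (0.1766, 0.0000, -0.1739)
S2 = (0.3073·cos120.0°, 0.3073·sin120.0°, -0.0313) = (-0.1536, 0.2661, -0.0313)
arm 3 at φ=240.0°: e+L cos θ3 = 0.2332;  S3 = (-0.1166, -0.2020, -0.1474)
eliminate P² terms by subtracting sphere 1 from 2 and 3
plane₁₂: -0.6604x+0.5322y+0.2852z = 0.0340
Cramer: x(z) = -0.0373+0.2476z;  y(z) = 0.0176-0.2286z
quadratic in z: (1.1136)z²+(0.2338)z+(-0.0533)=0, √Δ=0.5406 → z ∈ {-0.3477, 0.1377}; z = -0.3477 (taking z<0)
x = -0.1233, y = 0.0971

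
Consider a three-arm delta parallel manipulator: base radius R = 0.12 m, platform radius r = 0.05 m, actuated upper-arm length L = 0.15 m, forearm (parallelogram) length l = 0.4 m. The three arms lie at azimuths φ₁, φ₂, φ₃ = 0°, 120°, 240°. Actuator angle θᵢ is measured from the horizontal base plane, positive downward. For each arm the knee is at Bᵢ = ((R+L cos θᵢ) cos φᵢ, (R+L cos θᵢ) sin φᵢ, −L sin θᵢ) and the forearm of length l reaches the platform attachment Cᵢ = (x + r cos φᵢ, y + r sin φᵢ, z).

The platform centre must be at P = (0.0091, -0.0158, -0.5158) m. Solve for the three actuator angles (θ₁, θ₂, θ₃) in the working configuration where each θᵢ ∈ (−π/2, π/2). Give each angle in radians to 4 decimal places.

θ₁ = 1.1343, θ₂ = 1.2215, θ₃ = 1.1342

rotate P by −φ1: (0.0091, -0.0158, -0.5158)
  A=0.0609, B=-0.5158, C=(l²−L²−A²−y'²−z²)/(2L)=-0.4417
  γ=atan2(-0.5158,0.0609)=-1.4533;  ψ=arccos(-0.8504)=2.5876;  θ1=γ+ψ≈1.1343
rotate P by −φ2: (-0.0182, 0.0000, -0.5158)
  A=0.0882, B=-0.5158, C=(l²−L²−A²−y'²−z²)/(2L)=-0.4544
  γ=atan2(-0.5158,0.0882)=-1.4014;  ψ=arccos(-0.8684)=2.6228;  θ2=γ+ψ≈1.2215
rotate P by −φ3: (0.0091, 0.0158, -0.5158)
  A=0.0609, B=-0.5158, C=(l²−L²−A²−y'²−z²)/(2L)=-0.4417
  √(A²+B²)=0.5194;  θ3 = -1.4533+2.5875 ≈ 1.1342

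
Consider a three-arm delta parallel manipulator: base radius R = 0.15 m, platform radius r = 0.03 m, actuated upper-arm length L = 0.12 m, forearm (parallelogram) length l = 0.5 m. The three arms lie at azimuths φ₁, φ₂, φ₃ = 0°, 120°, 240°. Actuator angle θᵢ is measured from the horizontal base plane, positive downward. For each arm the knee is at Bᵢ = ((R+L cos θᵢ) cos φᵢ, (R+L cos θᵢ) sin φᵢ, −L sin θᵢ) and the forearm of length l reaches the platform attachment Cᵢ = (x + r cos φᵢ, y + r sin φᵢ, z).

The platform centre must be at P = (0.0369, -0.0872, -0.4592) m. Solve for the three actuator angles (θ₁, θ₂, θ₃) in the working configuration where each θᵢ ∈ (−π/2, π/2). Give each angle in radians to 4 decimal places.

θ₁ = 0.0876, θ₂ = 0.6112, θ₃ = 0.0003

rotate P by −φ1: (0.0369, -0.0872, -0.4592)
  e−x'=0.0831;  (l²−L²−(e−x')²−y'²−z²)/2L = 0.0426
  θ1 = atan2(B,A) + arccos(C/0.4667) = 0.0876
rotate P by −φ2: (-0.0940, 0.0116, -0.4592)
  e−x'=0.2140;  (l²−L²−(e−x')²−y'²−z²)/2L = -0.0883
  θ2 = atan2(B,A) + arccos(C/0.5066) = 0.6112
rotate P by −φ3: (0.0571, 0.0756, -0.4592)
  e−x'=0.0629;  (l²−L²−(e−x')²−y'²−z²)/2L = 0.0628
  γ=atan2(-0.4592,0.0629)=-1.4346;  ψ=arccos(0.1354)=1.4349;  θ3=γ+ψ≈0.0003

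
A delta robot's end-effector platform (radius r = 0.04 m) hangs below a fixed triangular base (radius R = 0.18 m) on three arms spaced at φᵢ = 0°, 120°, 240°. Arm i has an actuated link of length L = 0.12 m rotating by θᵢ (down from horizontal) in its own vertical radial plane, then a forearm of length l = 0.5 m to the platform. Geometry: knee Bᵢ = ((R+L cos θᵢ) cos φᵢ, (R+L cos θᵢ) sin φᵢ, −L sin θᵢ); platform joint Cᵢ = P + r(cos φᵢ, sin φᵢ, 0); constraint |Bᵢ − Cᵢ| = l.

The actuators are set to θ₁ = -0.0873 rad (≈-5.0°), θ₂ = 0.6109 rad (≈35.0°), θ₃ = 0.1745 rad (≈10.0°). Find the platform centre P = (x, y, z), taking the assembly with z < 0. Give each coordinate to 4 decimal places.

(0.0701, -0.0582, -0.4486)

S1 = (0.2595·cos0.0°, 0.2595·sin0.0°, 0.0105) = (0.2595, 0.0000, 0.0105)
arm 2 at φ=120.0°: (R−r)+L cos θ2 = 0.2383;  S2 = (-0.1191, 0.2064, -0.0688)
arm 3 at φ=240.0°: (R−r)+L cos θ3 = 0.2582;  S3 = (-0.1291, -0.2236, -0.0208)
eliminate P² terms by subtracting sphere 1 from 2 and 3
[-0.7574 0.4127 -0.1586]·P = -0.0059;  [-0.7773 -0.4472 -0.0626]·P = -0.0004
det = 0.6595;  x = 0.0043+-0.1467z,  y = -0.0066+0.1150z
into |P−S₁|² = l²: 1.0348z² + 0.0525z + -0.1847 = 0;  Δ = 0.7672;  z = -0.4486 or 0.3979 → z<0 root = -0.4486
x = 0.0701, y = -0.0582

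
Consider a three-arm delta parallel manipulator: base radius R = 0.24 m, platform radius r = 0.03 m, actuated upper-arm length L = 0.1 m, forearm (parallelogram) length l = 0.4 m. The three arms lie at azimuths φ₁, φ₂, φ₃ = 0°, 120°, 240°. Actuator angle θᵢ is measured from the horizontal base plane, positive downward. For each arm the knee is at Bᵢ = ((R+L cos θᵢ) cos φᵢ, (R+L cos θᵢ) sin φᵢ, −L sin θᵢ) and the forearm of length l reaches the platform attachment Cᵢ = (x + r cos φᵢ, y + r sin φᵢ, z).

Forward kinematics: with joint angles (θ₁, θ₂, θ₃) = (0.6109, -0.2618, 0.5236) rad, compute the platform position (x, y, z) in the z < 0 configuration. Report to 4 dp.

S1 = (0.2919·cos0.0°, 0.2919·sin0.0°, -0.0574) = (0.2919, 0.0000, -0.0574)
φ2=120.0°: virtual centre (-0.1533, 0.2655, 0.0259), radius l
φ3=240.0°: virtual centre (-0.1483, -0.2569, -0.0500), radius l
subtract pairs → two planes through P
[-0.8904 0.5310 0.1665]·P = 0.0062;  [-0.8804 -0.5137 0.0147]·P = 0.0020
Cramer: x(z) = -0.0046+0.1009z;  y(z) = 0.0040-0.1443z
quadratic in z: (1.0310)z²+(0.0537)z+(-0.0688)=0, √Δ=0.5354 → z ∈ {-0.2857, 0.2336}; z = -0.2857 (taking z<0)
x = -0.0334, y = 0.0452

(-0.0334, 0.0452, -0.2857)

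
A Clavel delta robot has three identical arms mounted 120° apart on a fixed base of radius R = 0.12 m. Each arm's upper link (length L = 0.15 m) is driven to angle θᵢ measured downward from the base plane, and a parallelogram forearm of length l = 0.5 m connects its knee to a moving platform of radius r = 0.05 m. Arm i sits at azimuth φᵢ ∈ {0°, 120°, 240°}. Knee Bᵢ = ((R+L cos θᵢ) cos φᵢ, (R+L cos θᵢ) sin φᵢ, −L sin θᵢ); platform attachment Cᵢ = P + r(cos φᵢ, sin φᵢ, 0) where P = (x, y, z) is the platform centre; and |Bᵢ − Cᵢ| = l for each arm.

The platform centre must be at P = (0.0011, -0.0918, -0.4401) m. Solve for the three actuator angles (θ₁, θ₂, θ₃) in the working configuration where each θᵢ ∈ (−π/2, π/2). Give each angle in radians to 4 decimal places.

θ₁ = 0.0002, θ₂ = 0.2620, θ₃ = -0.2615

φ1=0.0° → target in arm frame (0.0011, -0.0918)
  A=0.0689, B=-0.4401, C=(l²−L²−A²−y'²−z²)/(2L)=0.0688
  √(A²+B²)=0.4455;  θ1 = -1.4155+1.4157 ≈ 0.0002
φ2=120.0° → target in arm frame (-0.0801, 0.0449)
  A=0.1501, B=-0.4401, C=(l²−L²−A²−y'²−z²)/(2L)=0.0309
  √(A²+B²)=0.4650;  θ2 = -1.2422+1.5042 ≈ 0.2620
rotate P by −φ3: (0.0790, 0.0469, -0.4401)
  e−x'=-0.0090;  (l²−L²−(e−x')²−y'²−z²)/2L = 0.1051
  √(A²+B²)=0.4402;  θ3 = -1.5911+1.3297 ≈ -0.2615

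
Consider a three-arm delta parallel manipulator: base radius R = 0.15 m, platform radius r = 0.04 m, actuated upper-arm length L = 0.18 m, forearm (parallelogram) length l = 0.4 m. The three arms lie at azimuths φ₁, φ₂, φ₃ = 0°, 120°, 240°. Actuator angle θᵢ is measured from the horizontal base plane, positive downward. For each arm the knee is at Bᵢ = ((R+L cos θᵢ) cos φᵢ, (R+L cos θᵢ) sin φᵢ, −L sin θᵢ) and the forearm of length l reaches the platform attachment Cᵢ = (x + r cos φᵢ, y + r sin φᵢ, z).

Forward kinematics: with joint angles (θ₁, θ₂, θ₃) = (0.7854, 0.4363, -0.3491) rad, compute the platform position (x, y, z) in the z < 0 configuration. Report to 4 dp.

(-0.1089, -0.0890, -0.3068)

S1 = (0.2373·cos0.0°, 0.2373·sin0.0°, -0.1273) = (0.2373, 0.0000, -0.1273)
arm 2 at φ=120.0°: e+L cos θ2 = 0.2731;  S2 = (-0.1366, 0.2365, -0.0761)
S3 = (0.2791·cos240.0°, 0.2791·sin240.0°, 0.0616) = (-0.1396, -0.2417, 0.0616)
subtract pairs → two planes through P
plane₁₂: -0.7477x+0.4731y+0.1024z = 0.0079
det = 0.7181;  x = -0.0114+0.3178z,  y = -0.0013+0.2858z
quadratic in z: (1.1827)z²+(0.0958)z+(-0.0820)=0, √Δ=0.6300 → z ∈ {-0.3068, 0.2259}; z = -0.3068 (taking z<0)
x = -0.1089, y = -0.0890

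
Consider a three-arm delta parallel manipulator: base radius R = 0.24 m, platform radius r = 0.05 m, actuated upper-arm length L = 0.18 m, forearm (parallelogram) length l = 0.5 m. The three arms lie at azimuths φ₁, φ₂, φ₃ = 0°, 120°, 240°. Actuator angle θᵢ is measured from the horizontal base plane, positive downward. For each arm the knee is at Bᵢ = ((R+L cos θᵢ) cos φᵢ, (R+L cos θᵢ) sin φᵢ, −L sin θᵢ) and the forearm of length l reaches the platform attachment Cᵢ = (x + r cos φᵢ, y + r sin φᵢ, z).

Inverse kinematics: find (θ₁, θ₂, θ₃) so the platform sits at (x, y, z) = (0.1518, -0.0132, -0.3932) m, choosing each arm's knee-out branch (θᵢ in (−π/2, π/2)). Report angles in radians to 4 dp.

arm 1 (φ=0.0°): x'=0.1518, y'=-0.0132
  e−x'=0.0382;  (l²−L²−(e−x')²−y'²−z²)/2L = 0.1704
  θ1 = atan2(B,A) + arccos(C/0.3951) = -0.3493
arm 2 (φ=120.0°): x'=-0.0873, y'=-0.1249
  A=0.2773, B=-0.3932, C=(l²−L²−A²−y'²−z²)/(2L)=-0.0820
  θ2 = atan2(B,A) + arccos(C/0.4812) = 0.7855
rotate P by −φ3: (-0.0645, 0.1381, -0.3932)
  A cos θ + B sin θ = C:  0.2545·cos θ + -0.3932·sin θ = -0.0578
  θ3 = atan2(B,A) + arccos(C/0.4684) = 0.6982

θ₁ = -0.3493, θ₂ = 0.7855, θ₃ = 0.6982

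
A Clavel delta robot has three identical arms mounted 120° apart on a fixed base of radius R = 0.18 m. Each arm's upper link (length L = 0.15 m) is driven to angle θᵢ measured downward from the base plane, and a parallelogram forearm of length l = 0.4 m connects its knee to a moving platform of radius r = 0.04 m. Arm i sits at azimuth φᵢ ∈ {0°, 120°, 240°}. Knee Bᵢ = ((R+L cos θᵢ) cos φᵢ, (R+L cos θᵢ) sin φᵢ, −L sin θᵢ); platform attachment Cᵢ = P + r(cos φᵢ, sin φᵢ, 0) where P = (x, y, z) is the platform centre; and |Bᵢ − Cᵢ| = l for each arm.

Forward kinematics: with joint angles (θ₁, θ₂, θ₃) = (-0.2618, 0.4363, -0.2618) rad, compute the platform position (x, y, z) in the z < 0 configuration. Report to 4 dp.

arm 1 at φ=0.0°: ρ1 = 0.2849;  O1 = (0.2849, 0.0000, 0.0388)
O2 = (0.2759·cos120.0°, 0.2759·sin120.0°, -0.0634) = (-0.1380, 0.2390, -0.0634)
O3 = (0.2849·cos240.0°, 0.2849·sin240.0°, 0.0388) = (-0.1424, -0.2467, 0.0388)
|O₂|²−|O₁|² = -0.0025;  |O₃|²−|O₁|² = 0.0000
[-0.8457 0.4780 -0.2044]·P = -0.0025;  [-0.8547 -0.4934 0.0000]·P = 0.0000
Cramer: x(z) = 0.0015-0.1221z;  y(z) = -0.0026+0.2116z
quadratic in z: (1.0597)z²+(-0.0095)z+(-0.0782)=0, √Δ=0.5757 → z ∈ {-0.2672, 0.2761}; z = -0.2672 (taking z<0)
x = 0.0341, y = -0.0591

(0.0341, -0.0591, -0.2672)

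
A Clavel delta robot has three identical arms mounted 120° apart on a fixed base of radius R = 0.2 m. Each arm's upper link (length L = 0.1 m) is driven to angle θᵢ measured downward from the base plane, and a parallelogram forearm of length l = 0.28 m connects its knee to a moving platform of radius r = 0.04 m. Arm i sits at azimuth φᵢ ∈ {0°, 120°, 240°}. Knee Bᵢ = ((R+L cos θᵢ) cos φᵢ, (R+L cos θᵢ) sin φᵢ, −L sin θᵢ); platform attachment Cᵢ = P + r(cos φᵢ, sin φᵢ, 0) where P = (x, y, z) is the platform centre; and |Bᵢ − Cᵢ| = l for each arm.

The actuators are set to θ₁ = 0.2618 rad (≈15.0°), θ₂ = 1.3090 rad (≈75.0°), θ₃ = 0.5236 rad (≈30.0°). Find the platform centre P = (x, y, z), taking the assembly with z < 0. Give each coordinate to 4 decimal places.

(0.0483, -0.0553, -0.2046)

arm 1 at φ=0.0°: (R−r)+L cos θ1 = 0.2566;  S1 = (0.2566, 0.0000, -0.0259)
φ2=120.0°: virtual centre (-0.0929, 0.1610, -0.0966), radius l
arm 3 at φ=240.0°: (R−r)+L cos θ3 = 0.2466;  S3 = (-0.1233, -0.2136, -0.0500)
subtract pairs → two planes through P
[-0.6991 0.3220 -0.1414]·P = -0.0226;  [-0.7598 -0.4271 -0.0482]·P = -0.0032
det = 0.5432;  x = 0.0197+-0.1398z,  y = -0.0275+0.1357z
into |P−S₁|² = l²: 1.0380z² + 0.1105z + -0.0208 = 0;  Δ = 0.0988;  z = -0.2046 or 0.0982 → z<0 root = -0.2046
x = 0.0483, y = -0.0553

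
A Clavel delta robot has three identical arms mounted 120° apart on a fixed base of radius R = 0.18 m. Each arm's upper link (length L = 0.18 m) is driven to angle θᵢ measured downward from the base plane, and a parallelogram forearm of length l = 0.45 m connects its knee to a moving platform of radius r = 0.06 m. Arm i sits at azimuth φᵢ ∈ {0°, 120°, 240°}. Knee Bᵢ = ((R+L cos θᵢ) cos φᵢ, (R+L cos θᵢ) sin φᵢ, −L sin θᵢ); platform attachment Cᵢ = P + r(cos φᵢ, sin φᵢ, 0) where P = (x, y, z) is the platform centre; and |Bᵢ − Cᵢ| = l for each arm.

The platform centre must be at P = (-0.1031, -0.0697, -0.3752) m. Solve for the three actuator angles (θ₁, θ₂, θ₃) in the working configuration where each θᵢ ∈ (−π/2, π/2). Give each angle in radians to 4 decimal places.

φ1=0.0° → target in arm frame (-0.1031, -0.0697)
  A=0.2231, B=-0.3752, C=(l²−L²−A²−y'²−z²)/(2L)=-0.0703
  θ1 = atan2(B,A) + arccos(C/0.4365) = 0.6982
φ2=120.0° → target in arm frame (-0.0088, 0.1241)
  A cos θ + B sin θ = C:  0.1288·cos θ + -0.3752·sin θ = -0.0074
  √(A²+B²)=0.3967;  θ2 = -1.2401+1.5895 ≈ 0.3495
φ3=240.0° → target in arm frame (0.1119, -0.0544)
  A=0.0081, B=-0.3752, C=(l²−L²−A²−y'²−z²)/(2L)=0.0730
  θ3 = atan2(B,A) + arccos(C/0.3753) = -0.1743

θ₁ = 0.6982, θ₂ = 0.3495, θ₃ = -0.1743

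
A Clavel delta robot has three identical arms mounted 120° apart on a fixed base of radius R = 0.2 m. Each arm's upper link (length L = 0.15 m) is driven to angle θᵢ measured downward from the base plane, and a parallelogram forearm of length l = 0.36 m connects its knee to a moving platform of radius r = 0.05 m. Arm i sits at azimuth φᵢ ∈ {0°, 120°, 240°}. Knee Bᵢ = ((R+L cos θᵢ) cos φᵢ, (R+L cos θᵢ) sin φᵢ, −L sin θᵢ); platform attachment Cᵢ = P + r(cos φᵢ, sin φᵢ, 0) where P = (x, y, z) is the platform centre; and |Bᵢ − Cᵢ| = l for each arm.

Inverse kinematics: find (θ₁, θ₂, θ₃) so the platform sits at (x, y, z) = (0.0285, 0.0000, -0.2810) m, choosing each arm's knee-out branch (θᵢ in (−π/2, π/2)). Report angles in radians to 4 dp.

arm 1 (φ=0.0°): x'=0.0285, y'=0.0000
  A cos θ + B sin θ = C:  0.1215·cos θ + -0.2810·sin θ = 0.0446
  θ1 = atan2(B,A) + arccos(C/0.3061) = 0.2619
rotate P by −φ2: (-0.0142, -0.0247, -0.2810)
  e−x'=0.1643;  (l²−L²−(e−x')²−y'²−z²)/2L = 0.0018
  √(A²+B²)=0.3255;  θ2 = -1.0418+1.5651 ≈ 0.5233
arm 3 (φ=240.0°): x'=-0.0143, y'=0.0247
  A cos θ + B sin θ = C:  0.1643·cos θ + -0.2810·sin θ = 0.0018
  √(A²+B²)=0.3255;  θ3 = -1.0418+1.5651 ≈ 0.5233

θ₁ = 0.2619, θ₂ = 0.5233, θ₃ = 0.5233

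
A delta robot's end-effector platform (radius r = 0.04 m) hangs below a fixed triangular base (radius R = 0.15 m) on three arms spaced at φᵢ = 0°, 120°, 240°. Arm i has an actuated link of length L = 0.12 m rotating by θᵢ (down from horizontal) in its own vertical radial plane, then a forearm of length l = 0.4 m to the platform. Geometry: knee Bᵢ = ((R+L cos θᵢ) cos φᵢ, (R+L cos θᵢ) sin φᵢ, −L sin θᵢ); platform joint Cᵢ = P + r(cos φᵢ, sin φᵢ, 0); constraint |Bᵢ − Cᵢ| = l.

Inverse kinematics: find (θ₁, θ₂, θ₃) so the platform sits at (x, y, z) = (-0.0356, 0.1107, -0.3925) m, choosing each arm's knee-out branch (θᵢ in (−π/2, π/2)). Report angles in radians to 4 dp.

rotate P by −φ1: (-0.0356, 0.1107, -0.3925)
  A=0.1456, B=-0.3925, C=(l²−L²−A²−y'²−z²)/(2L)=-0.1746
  γ=atan2(-0.3925,0.1456)=-1.2156;  ψ=arccos(-0.4171)=2.0011;  θ1=γ+ψ≈0.7855
φ2=120.0° → target in arm frame (0.1137, -0.0245)
  e−x'=-0.0037;  (l²−L²−(e−x')²−y'²−z²)/2L = -0.0378
  γ=atan2(-0.3925,-0.0037)=-1.5801;  ψ=arccos(-0.0963)=1.6672;  θ2=γ+ψ≈0.0871
φ3=240.0° → target in arm frame (-0.0781, -0.0862)
  A cos θ + B sin θ = C:  0.1881·cos θ + -0.3925·sin θ = -0.2136
  θ3 = atan2(B,A) + arccos(C/0.4352) = 0.9597

θ₁ = 0.7855, θ₂ = 0.0871, θ₃ = 0.9597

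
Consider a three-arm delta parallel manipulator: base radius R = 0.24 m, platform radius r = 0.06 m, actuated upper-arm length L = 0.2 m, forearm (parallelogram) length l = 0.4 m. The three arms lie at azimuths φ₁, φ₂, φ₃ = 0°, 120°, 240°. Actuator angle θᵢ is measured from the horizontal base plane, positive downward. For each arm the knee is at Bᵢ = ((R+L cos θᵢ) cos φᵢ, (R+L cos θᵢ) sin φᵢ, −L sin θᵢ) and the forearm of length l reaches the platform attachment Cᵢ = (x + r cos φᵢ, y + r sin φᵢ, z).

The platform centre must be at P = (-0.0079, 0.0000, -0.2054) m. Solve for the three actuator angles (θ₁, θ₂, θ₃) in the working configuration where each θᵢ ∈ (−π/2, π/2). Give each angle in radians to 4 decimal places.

rotate P by −φ1: (-0.0079, 0.0000, -0.2054)
  e−x'=0.1879;  (l²−L²−(e−x')²−y'²−z²)/2L = 0.1063
  θ1 = atan2(B,A) + arccos(C/0.2784) = 0.3493
arm 2 (φ=120.0°): x'=0.0039, y'=0.0068
  e−x'=0.1760;  (l²−L²−(e−x')²−y'²−z²)/2L = 0.1169
  θ2 = atan2(B,A) + arccos(C/0.2705) = 0.2617
arm 3 (φ=240.0°): x'=0.0040, y'=-0.0068
  A cos θ + B sin θ = C:  0.1760·cos θ + -0.2054·sin θ = 0.1169
  γ=atan2(-0.2054,0.1760)=-0.8622;  ψ=arccos(0.4322)=1.1238;  θ3=γ+ψ≈0.2617

θ₁ = 0.3493, θ₂ = 0.2617, θ₃ = 0.2617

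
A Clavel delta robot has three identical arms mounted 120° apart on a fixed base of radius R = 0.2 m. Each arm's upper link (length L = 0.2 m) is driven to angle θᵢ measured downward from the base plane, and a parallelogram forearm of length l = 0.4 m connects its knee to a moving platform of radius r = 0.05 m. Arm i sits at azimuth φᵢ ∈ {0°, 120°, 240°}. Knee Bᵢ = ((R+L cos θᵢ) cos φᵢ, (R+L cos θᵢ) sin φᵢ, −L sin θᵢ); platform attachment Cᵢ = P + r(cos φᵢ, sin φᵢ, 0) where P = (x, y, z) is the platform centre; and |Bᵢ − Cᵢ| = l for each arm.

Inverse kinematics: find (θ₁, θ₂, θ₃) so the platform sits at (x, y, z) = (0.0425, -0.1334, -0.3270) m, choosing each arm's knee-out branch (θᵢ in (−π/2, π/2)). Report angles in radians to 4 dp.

θ₁ = 0.4361, θ₂ = 1.1345, θ₃ = 0.1744

φ1=0.0° → target in arm frame (0.0425, -0.1334)
  A=0.1075, B=-0.3270, C=(l²−L²−A²−y'²−z²)/(2L)=-0.0407
  γ=atan2(-0.3270,0.1075)=-1.2532;  ψ=arccos(-0.1182)=1.6893;  θ1=γ+ψ≈0.4361
φ2=120.0° → target in arm frame (-0.1368, 0.0299)
  A cos θ + B sin θ = C:  0.2868·cos θ + -0.3270·sin θ = -0.1752
  γ=atan2(-0.3270,0.2868)=-0.8508;  ψ=arccos(-0.4027)=1.9853;  θ2=γ+ψ≈1.1345
rotate P by −φ3: (0.0943, 0.1035, -0.3270)
  A cos θ + B sin θ = C:  0.0557·cos θ + -0.3270·sin θ = -0.0019
  γ=atan2(-0.3270,0.0557)=-1.4020;  ψ=arccos(-0.0056)=1.5764;  θ3=γ+ψ≈0.1744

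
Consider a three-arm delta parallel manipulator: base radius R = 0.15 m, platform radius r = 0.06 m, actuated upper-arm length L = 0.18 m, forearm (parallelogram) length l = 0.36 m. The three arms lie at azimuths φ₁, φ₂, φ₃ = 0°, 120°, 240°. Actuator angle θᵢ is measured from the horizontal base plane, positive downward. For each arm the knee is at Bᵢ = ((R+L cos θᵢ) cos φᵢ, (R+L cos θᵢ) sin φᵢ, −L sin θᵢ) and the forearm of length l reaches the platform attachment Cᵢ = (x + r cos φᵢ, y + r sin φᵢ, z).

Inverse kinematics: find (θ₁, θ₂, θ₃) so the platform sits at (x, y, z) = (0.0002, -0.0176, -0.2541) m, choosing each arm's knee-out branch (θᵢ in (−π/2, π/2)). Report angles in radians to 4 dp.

θ₁ = 0.0870, θ₂ = 0.1745, θ₃ = 0.0000

arm 1 (φ=0.0°): x'=0.0002, y'=-0.0176
  e−x'=0.0898;  (l²−L²−(e−x')²−y'²−z²)/2L = 0.0674
  γ=atan2(-0.2541,0.0898)=-1.2311;  ψ=arccos(0.2500)=1.3181;  θ1=γ+ψ≈0.0870
arm 2 (φ=120.0°): x'=-0.0153, y'=0.0086
  e−x'=0.1053;  (l²−L²−(e−x')²−y'²−z²)/2L = 0.0596
  γ=atan2(-0.2541,0.1053)=-1.1778;  ψ=arccos(0.2167)=1.3523;  θ2=γ+ψ≈0.1745
φ3=240.0° → target in arm frame (0.0151, 0.0090)
  A cos θ + B sin θ = C:  0.0749·cos θ + -0.2541·sin θ = 0.0749
  √(A²+B²)=0.2649;  θ3 = -1.2843+1.2843 ≈ 0.0000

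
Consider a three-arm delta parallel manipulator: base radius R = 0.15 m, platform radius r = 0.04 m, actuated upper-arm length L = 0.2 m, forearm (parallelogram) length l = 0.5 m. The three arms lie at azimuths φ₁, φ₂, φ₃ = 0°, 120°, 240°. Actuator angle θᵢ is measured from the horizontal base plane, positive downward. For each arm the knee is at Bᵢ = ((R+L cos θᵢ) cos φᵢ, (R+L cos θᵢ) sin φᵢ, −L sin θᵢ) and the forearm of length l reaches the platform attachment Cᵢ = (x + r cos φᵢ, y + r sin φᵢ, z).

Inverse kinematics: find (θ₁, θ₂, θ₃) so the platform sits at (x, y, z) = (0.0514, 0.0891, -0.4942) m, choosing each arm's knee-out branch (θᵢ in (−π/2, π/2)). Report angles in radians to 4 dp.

θ₁ = 0.3492, θ₂ = 0.3490, θ₃ = 0.7852

rotate P by −φ1: (0.0514, 0.0891, -0.4942)
  e−x'=0.0586;  (l²−L²−(e−x')²−y'²−z²)/2L = -0.1140
  √(A²+B²)=0.4977;  θ1 = -1.4528+1.8020 ≈ 0.3492
rotate P by −φ2: (0.0515, -0.0891, -0.4942)
  A=0.0585, B=-0.4942, C=(l²−L²−A²−y'²−z²)/(2L)=-0.1140
  √(A²+B²)=0.4977;  θ2 = -1.4529+1.8019 ≈ 0.3490
arm 3 (φ=240.0°): x'=-0.1029, y'=0.0000
  A=0.2129, B=-0.4942, C=(l²−L²−A²−y'²−z²)/(2L)=-0.1989
  γ=atan2(-0.4942,0.2129)=-1.1641;  ψ=arccos(-0.3696)=1.9493;  θ3=γ+ψ≈0.7852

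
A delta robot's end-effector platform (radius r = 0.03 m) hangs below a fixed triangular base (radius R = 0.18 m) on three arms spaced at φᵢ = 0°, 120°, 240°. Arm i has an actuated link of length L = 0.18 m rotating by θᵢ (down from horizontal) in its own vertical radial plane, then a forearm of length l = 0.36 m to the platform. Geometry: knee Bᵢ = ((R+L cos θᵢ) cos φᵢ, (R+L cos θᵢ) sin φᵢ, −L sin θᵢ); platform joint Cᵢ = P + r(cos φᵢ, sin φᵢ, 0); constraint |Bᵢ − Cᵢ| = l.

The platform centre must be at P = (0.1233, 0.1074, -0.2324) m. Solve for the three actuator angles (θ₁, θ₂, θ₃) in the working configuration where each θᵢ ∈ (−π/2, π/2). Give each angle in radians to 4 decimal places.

θ₁ = -0.2619, θ₂ = 0.4362, θ₃ = 1.3091

φ1=0.0° → target in arm frame (0.1233, 0.1074)
  A=0.0267, B=-0.2324, C=(l²−L²−A²−y'²−z²)/(2L)=0.0860
  √(A²+B²)=0.2339;  θ1 = -1.4564+1.1946 ≈ -0.2619
arm 2 (φ=120.0°): x'=0.0314, y'=-0.1605
  A=0.1186, B=-0.2324, C=(l²−L²−A²−y'²−z²)/(2L)=0.0093
  √(A²+B²)=0.2609;  θ2 = -1.0988+1.5350 ≈ 0.4362
rotate P by −φ3: (-0.1547, 0.0531, -0.2324)
  e−x'=0.3047;  (l²−L²−(e−x')²−y'²−z²)/2L = -0.1457
  √(A²+B²)=0.3832;  θ3 = -0.6517+1.9608 ≈ 1.3091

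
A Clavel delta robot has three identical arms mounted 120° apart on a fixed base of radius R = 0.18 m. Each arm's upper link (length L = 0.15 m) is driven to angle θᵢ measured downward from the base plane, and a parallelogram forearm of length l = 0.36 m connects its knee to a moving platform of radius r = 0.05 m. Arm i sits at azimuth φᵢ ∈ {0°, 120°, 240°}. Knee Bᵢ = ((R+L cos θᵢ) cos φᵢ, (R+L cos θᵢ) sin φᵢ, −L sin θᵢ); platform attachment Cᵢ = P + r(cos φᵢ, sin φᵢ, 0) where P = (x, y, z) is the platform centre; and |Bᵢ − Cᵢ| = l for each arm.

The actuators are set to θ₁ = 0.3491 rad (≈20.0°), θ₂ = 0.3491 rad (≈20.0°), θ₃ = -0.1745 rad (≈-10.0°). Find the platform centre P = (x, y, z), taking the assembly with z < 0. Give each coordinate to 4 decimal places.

S1 = (0.2710·cos0.0°, 0.2710·sin0.0°, -0.0513) = (0.2710, 0.0000, -0.0513)
φ2=120.0°: virtual centre (-0.1355, 0.2347, -0.0513), radius l
S3 = (0.2777·cos240.0°, 0.2777·sin240.0°, 0.0260) = (-0.1389, -0.2405, 0.0260)
subtract pairs → two planes through P
linear system: -0.8129x+0.4693y = 0.0000−0.0000z; -0.8196x+-0.4810y = 0.0018−0.1547z
Cramer: x(z) = -0.0011+0.0936z;  y(z) = -0.0018+0.1621z
sphere 1 gives Az²+Bz+C=0 with A=1.0350, B=0.0511, C=-0.0530;  B²−4AC=0.2219;  roots -0.2522, 0.2029;  negative root z = -0.2522
x = -0.0247, y = -0.0427

(-0.0247, -0.0427, -0.2522)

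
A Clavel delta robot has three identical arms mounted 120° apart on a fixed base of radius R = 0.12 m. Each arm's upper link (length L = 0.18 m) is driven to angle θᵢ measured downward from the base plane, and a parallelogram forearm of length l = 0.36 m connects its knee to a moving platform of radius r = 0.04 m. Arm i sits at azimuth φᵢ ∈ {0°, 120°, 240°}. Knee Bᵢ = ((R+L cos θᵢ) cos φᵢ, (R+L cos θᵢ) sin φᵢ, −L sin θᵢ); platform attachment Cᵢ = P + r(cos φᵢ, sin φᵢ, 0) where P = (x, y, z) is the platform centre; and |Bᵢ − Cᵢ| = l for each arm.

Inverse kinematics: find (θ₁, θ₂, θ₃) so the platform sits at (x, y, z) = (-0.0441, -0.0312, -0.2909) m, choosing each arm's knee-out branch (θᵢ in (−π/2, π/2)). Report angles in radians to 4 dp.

arm 1 (φ=0.0°): x'=-0.0441, y'=-0.0312
  A cos θ + B sin θ = C:  0.1241·cos θ + -0.2909·sin θ = -0.0105
  γ=atan2(-0.2909,0.1241)=-1.1676;  ψ=arccos(-0.0333)=1.6042;  θ1=γ+ψ≈0.4366
rotate P by −φ2: (-0.0050, 0.0538, -0.2909)
  A=0.0850, B=-0.2909, C=(l²−L²−A²−y'²−z²)/(2L)=0.0068
  θ2 = atan2(B,A) + arccos(C/0.3031) = 0.2616
φ3=240.0° → target in arm frame (0.0491, -0.0226)
  e−x'=0.0309;  (l²−L²−(e−x')²−y'²−z²)/2L = 0.0309
  θ3 = atan2(B,A) + arccos(C/0.2925) = 0.0002

θ₁ = 0.4366, θ₂ = 0.2616, θ₃ = 0.0002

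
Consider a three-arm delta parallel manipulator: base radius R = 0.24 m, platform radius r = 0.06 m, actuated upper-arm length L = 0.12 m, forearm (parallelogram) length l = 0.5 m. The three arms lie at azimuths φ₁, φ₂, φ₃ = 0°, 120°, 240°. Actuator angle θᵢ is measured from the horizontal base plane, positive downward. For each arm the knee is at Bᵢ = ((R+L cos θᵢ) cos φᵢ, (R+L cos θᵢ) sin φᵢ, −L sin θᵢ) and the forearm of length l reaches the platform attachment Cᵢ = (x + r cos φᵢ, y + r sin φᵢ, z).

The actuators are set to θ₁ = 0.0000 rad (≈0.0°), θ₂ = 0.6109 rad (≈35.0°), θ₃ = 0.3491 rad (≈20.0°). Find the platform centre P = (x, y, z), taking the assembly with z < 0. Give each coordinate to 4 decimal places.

(0.0607, -0.0308, -0.4379)

O1 = (0.3000·cos0.0°, 0.3000·sin0.0°, 0.0000) = (0.3000, 0.0000, 0.0000)
φ2=120.0°: virtual centre (-0.1391, 0.2410, -0.0688), radius l
arm 3 at φ=240.0°: (R−r)+L cos θ3 = 0.2928;  O3 = (-0.1464, -0.2535, -0.0410)
subtract pairs → two planes through P
linear system: -0.8783x+0.4820y = -0.0078−-0.1377z; -0.8928x+-0.5071y = -0.0026−-0.0821z
Cramer: x(z) = 0.0060-0.1249z;  y(z) = -0.0054+0.0580z
sphere 1 gives Az²+Bz+C=0 with A=1.0190, B=0.0728, C=-0.1635;  B²−4AC=0.6718;  roots -0.4379, 0.3664;  negative root z = -0.4379
x = 0.0607, y = -0.0308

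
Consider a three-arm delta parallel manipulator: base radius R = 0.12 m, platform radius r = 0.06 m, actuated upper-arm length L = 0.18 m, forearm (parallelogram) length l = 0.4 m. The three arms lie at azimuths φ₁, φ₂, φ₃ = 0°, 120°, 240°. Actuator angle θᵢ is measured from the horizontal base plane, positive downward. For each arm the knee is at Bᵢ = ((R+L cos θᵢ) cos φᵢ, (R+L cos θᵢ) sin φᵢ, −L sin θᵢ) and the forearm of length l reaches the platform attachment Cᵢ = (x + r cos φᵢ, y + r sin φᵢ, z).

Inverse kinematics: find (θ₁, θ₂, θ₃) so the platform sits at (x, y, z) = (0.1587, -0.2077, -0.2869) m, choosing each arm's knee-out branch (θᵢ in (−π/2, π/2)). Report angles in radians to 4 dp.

θ₁ = -0.2618, θ₂ = 1.2217, θ₃ = -0.0001

rotate P by −φ1: (0.1587, -0.2077, -0.2869)
  e−x'=-0.0987;  (l²−L²−(e−x')²−y'²−z²)/2L = -0.0211
  √(A²+B²)=0.3034;  θ1 = -1.9021+1.6404 ≈ -0.2618
arm 2 (φ=120.0°): x'=-0.2592, y'=-0.0336
  A cos θ + B sin θ = C:  0.3192·cos θ + -0.2869·sin θ = -0.1604
  θ2 = atan2(B,A) + arccos(C/0.4292) = 1.2217
rotate P by −φ3: (0.1005, 0.2413, -0.2869)
  A cos θ + B sin θ = C:  -0.0405·cos θ + -0.2869·sin θ = -0.0405
  γ=atan2(-0.2869,-0.0405)=-1.7111;  ψ=arccos(-0.1397)=1.7110;  θ3=γ+ψ≈-0.0001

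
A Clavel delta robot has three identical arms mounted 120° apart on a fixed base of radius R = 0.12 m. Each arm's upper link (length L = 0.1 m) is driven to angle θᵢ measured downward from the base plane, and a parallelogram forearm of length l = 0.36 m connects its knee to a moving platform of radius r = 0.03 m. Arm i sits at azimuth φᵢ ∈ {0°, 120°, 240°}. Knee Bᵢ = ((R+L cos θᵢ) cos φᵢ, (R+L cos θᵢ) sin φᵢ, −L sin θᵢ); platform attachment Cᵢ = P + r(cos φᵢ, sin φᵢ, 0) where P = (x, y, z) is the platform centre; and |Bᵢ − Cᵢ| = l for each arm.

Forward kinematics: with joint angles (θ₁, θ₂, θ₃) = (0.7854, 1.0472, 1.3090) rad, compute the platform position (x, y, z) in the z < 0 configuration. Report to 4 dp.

(0.0530, 0.0313, -0.4128)

arm 1 at φ=0.0°: e+L cos θ1 = 0.1607;  O1 = (0.1607, 0.0000, -0.0707)
O2 = (0.1400·cos120.0°, 0.1400·sin120.0°, -0.0866) = (-0.0700, 0.1212, -0.0866)
arm 3 at φ=240.0°: e+L cos θ3 = 0.1159;  O3 = (-0.0579, -0.1004, -0.0966)
subtract pairs → two planes through P
plane₁₂: -0.4614x+0.2425y+-0.0318z = -0.0037
Cramer: x(z) = 0.0136-0.0953z;  y(z) = 0.0105-0.0503z
sphere 1 gives Az²+Bz+C=0 with A=1.0116, B=0.1684, C=-0.1029;  B²−4AC=0.4445;  roots -0.4128, 0.2463;  negative root z = -0.4128
x = 0.0530, y = 0.0313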